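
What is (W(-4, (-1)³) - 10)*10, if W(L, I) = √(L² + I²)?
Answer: -100 + 10*√17 ≈ -58.769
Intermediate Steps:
W(L, I) = √(I² + L²)
(W(-4, (-1)³) - 10)*10 = (√(((-1)³)² + (-4)²) - 10)*10 = (√((-1)² + 16) - 10)*10 = (√(1 + 16) - 10)*10 = (√17 - 10)*10 = (-10 + √17)*10 = -100 + 10*√17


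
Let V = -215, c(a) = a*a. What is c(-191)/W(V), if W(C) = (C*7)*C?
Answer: 36481/323575 ≈ 0.11274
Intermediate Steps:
c(a) = a²
W(C) = 7*C² (W(C) = (7*C)*C = 7*C²)
c(-191)/W(V) = (-191)²/((7*(-215)²)) = 36481/((7*46225)) = 36481/323575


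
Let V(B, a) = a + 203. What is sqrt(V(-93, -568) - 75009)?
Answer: 13*I*sqrt(446) ≈ 274.54*I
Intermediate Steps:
V(B, a) = 203 + a
sqrt(V(-93, -568) - 75009) = sqrt((203 - 568) - 75009) = sqrt(-365 - 75009) = sqrt(-75374) = 13*I*sqrt(446)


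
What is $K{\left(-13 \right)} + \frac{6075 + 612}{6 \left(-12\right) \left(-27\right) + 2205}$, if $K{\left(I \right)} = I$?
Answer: $- \frac{5250}{461} \approx -11.388$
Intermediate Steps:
$K{\left(-13 \right)} + \frac{6075 + 612}{6 \left(-12\right) \left(-27\right) + 2205} = -13 + \frac{6075 + 612}{6 \left(-12\right) \left(-27\right) + 2205} = -13 + \frac{6687}{\left(-72\right) \left(-27\right) + 2205} = -13 + \frac{6687}{1944 + 2205} = -13 + \frac{6687}{4149} = -13 + 6687 \cdot \frac{1}{4149} = -13 + \frac{743}{461} = - \frac{5250}{461}$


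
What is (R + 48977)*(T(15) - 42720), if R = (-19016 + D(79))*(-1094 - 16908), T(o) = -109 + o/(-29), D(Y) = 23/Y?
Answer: -33594151531783240/2291 ≈ -1.4664e+13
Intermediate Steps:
T(o) = -109 - o/29 (T(o) = -109 + o*(-1/29) = -109 - o/29)
R = 27043342482/79 (R = (-19016 + 23/79)*(-1094 - 16908) = (-19016 + 23*(1/79))*(-18002) = (-19016 + 23/79)*(-18002) = -1502241/79*(-18002) = 27043342482/79 ≈ 3.4232e+8)
(R + 48977)*(T(15) - 42720) = (27043342482/79 + 48977)*((-109 - 1/29*15) - 42720) = 27047211665*((-109 - 15/29) - 42720)/79 = 27047211665*(-3176/29 - 42720)/79 = (27047211665/79)*(-1242056/29) = -33594151531783240/2291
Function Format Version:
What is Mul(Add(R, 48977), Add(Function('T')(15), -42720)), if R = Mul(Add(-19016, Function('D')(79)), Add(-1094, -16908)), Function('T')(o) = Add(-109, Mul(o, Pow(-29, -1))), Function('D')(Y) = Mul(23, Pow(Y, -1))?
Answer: Rational(-33594151531783240, 2291) ≈ -1.4664e+13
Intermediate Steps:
Function('T')(o) = Add(-109, Mul(Rational(-1, 29), o)) (Function('T')(o) = Add(-109, Mul(o, Rational(-1, 29))) = Add(-109, Mul(Rational(-1, 29), o)))
R = Rational(27043342482, 79) (R = Mul(Add(-19016, Mul(23, Pow(79, -1))), Add(-1094, -16908)) = Mul(Add(-19016, Mul(23, Rational(1, 79))), -18002) = Mul(Add(-19016, Rational(23, 79)), -18002) = Mul(Rational(-1502241, 79), -18002) = Rational(27043342482, 79) ≈ 3.4232e+8)
Mul(Add(R, 48977), Add(Function('T')(15), -42720)) = Mul(Add(Rational(27043342482, 79), 48977), Add(Add(-109, Mul(Rational(-1, 29), 15)), -42720)) = Mul(Rational(27047211665, 79), Add(Add(-109, Rational(-15, 29)), -42720)) = Mul(Rational(27047211665, 79), Add(Rational(-3176, 29), -42720)) = Mul(Rational(27047211665, 79), Rational(-1242056, 29)) = Rational(-33594151531783240, 2291)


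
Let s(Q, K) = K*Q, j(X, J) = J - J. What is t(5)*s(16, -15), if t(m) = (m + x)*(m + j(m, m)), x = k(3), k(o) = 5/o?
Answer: -8000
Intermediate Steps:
j(X, J) = 0
x = 5/3 ≈ 1.6667
t(m) = m*(5/3 + m) (t(m) = (m + 5/3)*(m + 0) = (5/3 + m)*m = m*(5/3 + m))
t(5)*s(16, -15) = ((1/3)*5*(5 + 3*5))*(-15*16) = ((1/3)*5*(5 + 15))*(-240) = ((1/3)*5*20)*(-240) = (100/3)*(-240) = -8000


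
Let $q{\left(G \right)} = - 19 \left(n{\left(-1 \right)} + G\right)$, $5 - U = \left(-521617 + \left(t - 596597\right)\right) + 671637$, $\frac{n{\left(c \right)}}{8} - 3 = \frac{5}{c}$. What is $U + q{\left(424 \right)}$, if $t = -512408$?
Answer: $951238$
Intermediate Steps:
$n{\left(c \right)} = 24 + \frac{40}{c}$ ($n{\left(c \right)} = 24 + 8 \frac{5}{c} = 24 + \frac{40}{c}$)
$U = 958990$ ($U = 5 - \left(\left(-521617 - 1109005\right) + 671637\right) = 5 - \left(-1630622 + 671637\right) = 5 - -958985 = 5 + 958985 = 958990$)
$q{\left(G \right)} = 304 - 19 G$ ($q{\left(G \right)} = - 19 \left(\left(24 + \frac{40}{-1}\right) + G\right) = - 19 \left(\left(24 + 40 \left(-1\right)\right) + G\right) = - 19 \left(\left(24 - 40\right) + G\right) = - 19 \left(-16 + G\right) = 304 - 19 G$)
$U + q{\left(424 \right)} = 958990 + \left(304 - 8056\right) = 958990 - 7752 = 951238$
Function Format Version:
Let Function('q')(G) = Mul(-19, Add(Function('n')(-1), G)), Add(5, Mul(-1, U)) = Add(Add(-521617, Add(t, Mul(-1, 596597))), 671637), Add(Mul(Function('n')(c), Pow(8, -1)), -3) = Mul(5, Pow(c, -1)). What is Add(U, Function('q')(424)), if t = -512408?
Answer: 951238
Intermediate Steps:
Function('n')(c) = Add(24, Mul(40, Pow(c, -1))) (Function('n')(c) = Add(24, Mul(8, Mul(5, Pow(c, -1)))) = Add(24, Mul(40, Pow(c, -1))))
U = 958990 (U = Add(5, Mul(-1, Add(Add(-521617, Add(-512408, Mul(-1, 596597))), 671637))) = Add(5, Mul(-1, Add(Add(-521617, Add(-512408, -596597)), 671637))) = Add(5, Mul(-1, Add(Add(-521617, -1109005), 671637))) = Add(5, Mul(-1, Add(-1630622, 671637))) = Add(5, Mul(-1, -958985)) = Add(5, 958985) = 958990)
Function('q')(G) = Add(304, Mul(-19, G)) (Function('q')(G) = Mul(-19, Add(Add(24, Mul(40, Pow(-1, -1))), G)) = Mul(-19, Add(Add(24, Mul(40, -1)), G)) = Mul(-19, Add(Add(24, -40), G)) = Mul(-19, Add(-16, G)) = Add(304, Mul(-19, G)))
Add(U, Function('q')(424)) = Add(958990, Add(304, Mul(-19, 424))) = Add(958990, Add(304, -8056)) = Add(958990, -7752) = 951238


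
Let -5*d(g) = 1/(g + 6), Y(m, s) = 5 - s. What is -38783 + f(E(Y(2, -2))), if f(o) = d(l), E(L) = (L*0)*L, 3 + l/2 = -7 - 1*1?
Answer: -3102639/80 ≈ -38783.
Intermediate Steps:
l = -22 (l = -6 + 2*(-7 - 1*1) = -6 + 2*(-7 - 1) = -6 + 2*(-8) = -6 - 16 = -22)
E(L) = 0 (E(L) = 0*L = 0)
d(g) = -1/(5*(6 + g)) (d(g) = -1/(5*(g + 6)) = -1/(5*(6 + g)))
f(o) = 1/80 (f(o) = -1/(30 + 5*(-22)) = -1/(30 - 110) = -1/(-80) = -1*(-1/80) = 1/80)
-38783 + f(E(Y(2, -2))) = -38783 + 1/80 = -3102639/80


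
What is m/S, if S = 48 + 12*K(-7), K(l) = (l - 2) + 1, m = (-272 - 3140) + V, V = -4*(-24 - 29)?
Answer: 200/3 ≈ 66.667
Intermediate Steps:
V = 212 (V = -4*(-53) = 212)
m = -3200 (m = (-272 - 3140) + 212 = -3412 + 212 = -3200)
K(l) = -1 + l (K(l) = (-2 + l) + 1 = -1 + l)
S = -48 (S = 48 + 12*(-1 - 7) = 48 + 12*(-8) = 48 - 96 = -48)
m/S = -3200/(-48) = -3200*(-1/48) = 200/3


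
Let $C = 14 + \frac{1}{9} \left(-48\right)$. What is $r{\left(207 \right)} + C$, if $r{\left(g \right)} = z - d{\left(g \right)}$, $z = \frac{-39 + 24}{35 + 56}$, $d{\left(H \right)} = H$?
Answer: $- \frac{54190}{273} \approx -198.5$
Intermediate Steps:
$z = - \frac{15}{91} \approx -0.16484$
$C = \frac{26}{3}$ ($C = 14 + \frac{1}{9} \left(-48\right) = 14 - \frac{16}{3} = \frac{26}{3} \approx 8.6667$)
$r{\left(g \right)} = - \frac{15}{91} - g$
$r{\left(207 \right)} + C = \left(- \frac{15}{91} - 207\right) + \frac{26}{3} = - \frac{18852}{91} + \frac{26}{3} = - \frac{54190}{273}$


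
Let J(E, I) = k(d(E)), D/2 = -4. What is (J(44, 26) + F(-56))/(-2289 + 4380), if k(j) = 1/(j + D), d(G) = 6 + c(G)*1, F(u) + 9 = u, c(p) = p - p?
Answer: -131/4182 ≈ -0.031325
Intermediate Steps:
D = -8 (D = 2*(-4) = -8)
c(p) = 0
F(u) = -9 + u
d(G) = 6 (d(G) = 6 + 0*1 = 6 + 0 = 6)
k(j) = 1/(-8 + j) (k(j) = 1/(j - 8) = 1/(-8 + j))
J(E, I) = -1/2 (J(E, I) = 1/(-8 + 6) = 1/(-2) = -1/2)
(J(44, 26) + F(-56))/(-2289 + 4380) = (-1/2 + (-9 - 56))/(-2289 + 4380) = (-1/2 - 65)/2091 = -131/2*1/2091 = -131/4182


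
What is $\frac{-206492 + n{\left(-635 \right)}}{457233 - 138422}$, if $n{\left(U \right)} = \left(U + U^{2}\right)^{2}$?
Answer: $\frac{162078501608}{318811} \approx 5.0838 \cdot 10^{5}$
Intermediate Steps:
$\frac{-206492 + n{\left(-635 \right)}}{457233 - 138422} = \frac{-206492 + \left(-635\right)^{2} \left(1 - 635\right)^{2}}{457233 - 138422} = \frac{-206492 + 403225 \left(-634\right)^{2}}{318811} = \left(-206492 + 403225 \cdot 401956\right) \frac{1}{318811} = \left(-206492 + 162078708100\right) \frac{1}{318811} = 162078501608 \cdot \frac{1}{318811} = \frac{162078501608}{318811}$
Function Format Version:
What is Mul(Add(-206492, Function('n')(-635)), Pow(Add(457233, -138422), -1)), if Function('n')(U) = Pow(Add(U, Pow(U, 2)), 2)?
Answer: Rational(162078501608, 318811) ≈ 5.0838e+5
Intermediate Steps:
Mul(Add(-206492, Function('n')(-635)), Pow(Add(457233, -138422), -1)) = Mul(Add(-206492, Mul(Pow(-635, 2), Pow(Add(1, -635), 2))), Pow(Add(457233, -138422), -1)) = Mul(Add(-206492, Mul(403225, Pow(-634, 2))), Pow(318811, -1)) = Mul(Add(-206492, Mul(403225, 401956)), Rational(1, 318811)) = Mul(Add(-206492, 162078708100), Rational(1, 318811)) = Mul(162078501608, Rational(1, 318811)) = Rational(162078501608, 318811)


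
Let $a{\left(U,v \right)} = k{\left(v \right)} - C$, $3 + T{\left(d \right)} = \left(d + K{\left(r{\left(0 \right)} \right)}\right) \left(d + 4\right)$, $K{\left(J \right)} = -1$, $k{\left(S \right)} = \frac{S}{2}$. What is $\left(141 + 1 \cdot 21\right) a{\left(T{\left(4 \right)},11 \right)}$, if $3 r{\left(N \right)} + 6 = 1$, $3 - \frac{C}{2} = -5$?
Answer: $-1701$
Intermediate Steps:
$C = 16$ ($C = 6 - -10 = 6 + 10 = 16$)
$k{\left(S \right)} = \frac{S}{2}$ ($k{\left(S \right)} = S \frac{1}{2} = \frac{S}{2}$)
$r{\left(N \right)} = - \frac{5}{3}$ ($r{\left(N \right)} = -2 + \frac{1}{3} \cdot 1 = -2 + \frac{1}{3} = - \frac{5}{3}$)
$T{\left(d \right)} = -3 + \left(-1 + d\right) \left(4 + d\right)$ ($T{\left(d \right)} = -3 + \left(d - 1\right) \left(d + 4\right) = -3 + \left(-1 + d\right) \left(4 + d\right)$)
$a{\left(U,v \right)} = -16 + \frac{v}{2}$ ($a{\left(U,v \right)} = \frac{v}{2} - 16 = -16 + \frac{v}{2}$)
$\left(141 + 1 \cdot 21\right) a{\left(T{\left(4 \right)},11 \right)} = \left(141 + 1 \cdot 21\right) \left(-16 + \frac{1}{2} \cdot 11\right) = \left(141 + 21\right) \left(-16 + \frac{11}{2}\right) = 162 \left(- \frac{21}{2}\right) = -1701$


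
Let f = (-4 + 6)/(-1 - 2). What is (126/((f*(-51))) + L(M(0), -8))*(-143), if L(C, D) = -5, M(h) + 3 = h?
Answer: 3146/17 ≈ 185.06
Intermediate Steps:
M(h) = -3 + h
f = -⅔ (f = 2/(-3) = 2*(-⅓) = -⅔ ≈ -0.66667)
(126/((f*(-51))) + L(M(0), -8))*(-143) = (126/((-⅔*(-51))) - 5)*(-143) = (126/34 - 5)*(-143) = (126*(1/34) - 5)*(-143) = (63/17 - 5)*(-143) = -22/17*(-143) = 3146/17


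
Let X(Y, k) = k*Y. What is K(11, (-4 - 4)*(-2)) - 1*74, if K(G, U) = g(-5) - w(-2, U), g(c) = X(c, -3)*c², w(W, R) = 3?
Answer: 298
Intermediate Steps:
X(Y, k) = Y*k
g(c) = -3*c³ (g(c) = (c*(-3))*c² = (-3*c)*c² = -3*c³)
K(G, U) = 372 (K(G, U) = -3*(-5)³ - 1*3 = -3*(-125) - 3 = 375 - 3 = 372)
K(11, (-4 - 4)*(-2)) - 1*74 = 372 - 1*74 = 372 - 74 = 298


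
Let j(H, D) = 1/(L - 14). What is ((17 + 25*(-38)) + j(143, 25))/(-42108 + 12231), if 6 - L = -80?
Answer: 67175/2151144 ≈ 0.031228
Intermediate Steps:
L = 86 (L = 6 - 1*(-80) = 6 + 80 = 86)
j(H, D) = 1/72 (j(H, D) = 1/(86 - 14) = 1/72)
((17 + 25*(-38)) + j(143, 25))/(-42108 + 12231) = ((17 + 25*(-38)) + 1/72)/(-42108 + 12231) = ((17 - 950) + 1/72)/(-29877) = (-933 + 1/72)*(-1/29877) = -67175/72*(-1/29877) = 67175/2151144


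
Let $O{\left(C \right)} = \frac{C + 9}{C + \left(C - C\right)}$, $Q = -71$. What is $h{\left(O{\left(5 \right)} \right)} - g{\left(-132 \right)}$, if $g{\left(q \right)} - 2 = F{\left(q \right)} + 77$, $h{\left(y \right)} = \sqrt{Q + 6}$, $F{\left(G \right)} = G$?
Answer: $53 + i \sqrt{65} \approx 53.0 + 8.0623 i$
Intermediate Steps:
$O{\left(C \right)} = \frac{9 + C}{C}$ ($O{\left(C \right)} = \frac{9 + C}{C + 0} = \frac{9 + C}{C}$)
$h{\left(y \right)} = i \sqrt{65}$ ($h{\left(y \right)} = \sqrt{-71 + 6} = \sqrt{-65} = i \sqrt{65}$)
$g{\left(q \right)} = 79 + q$ ($g{\left(q \right)} = 2 + \left(q + 77\right) = 2 + \left(77 + q\right) = 79 + q$)
$h{\left(O{\left(5 \right)} \right)} - g{\left(-132 \right)} = i \sqrt{65} - \left(79 - 132\right) = i \sqrt{65} - -53 = i \sqrt{65} + 53 = 53 + i \sqrt{65}$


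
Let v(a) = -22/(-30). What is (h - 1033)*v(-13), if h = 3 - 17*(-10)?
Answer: -1892/3 ≈ -630.67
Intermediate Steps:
h = 173 (h = 3 + 170 = 173)
v(a) = 11/15 (v(a) = -22*(-1/30) = 11/15)
(h - 1033)*v(-13) = (173 - 1033)*(11/15) = -860*11/15 = -1892/3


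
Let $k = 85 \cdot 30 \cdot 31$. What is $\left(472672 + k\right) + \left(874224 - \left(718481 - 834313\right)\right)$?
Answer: $1541778$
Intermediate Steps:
$k = 79050$ ($k = 2550 \cdot 31 = 79050$)
$\left(472672 + k\right) + \left(874224 - \left(718481 - 834313\right)\right) = \left(472672 + 79050\right) + \left(874224 - \left(718481 - 834313\right)\right) = 551722 + \left(874224 - \left(718481 - 834313\right)\right) = 551722 + \left(874224 - -115832\right) = 551722 + \left(874224 + 115832\right) = 551722 + 990056 = 1541778$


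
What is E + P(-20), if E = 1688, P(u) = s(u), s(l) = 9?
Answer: 1697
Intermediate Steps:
P(u) = 9
E + P(-20) = 1688 + 9 = 1697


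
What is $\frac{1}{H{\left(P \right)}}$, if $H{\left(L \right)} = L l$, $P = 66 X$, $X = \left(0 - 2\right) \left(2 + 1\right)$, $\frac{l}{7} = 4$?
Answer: $- \frac{1}{11088} \approx -9.0188 \cdot 10^{-5}$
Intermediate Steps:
$l = 28$ ($l = 7 \cdot 4 = 28$)
$X = -6$ ($X = \left(-2\right) 3 = -6$)
$P = -396$ ($P = 66 \left(-6\right) = -396$)
$H{\left(L \right)} = 28 L$ ($H{\left(L \right)} = L 28 = 28 L$)
$\frac{1}{H{\left(P \right)}} = \frac{1}{28 \left(-396\right)} = \frac{1}{-11088} = - \frac{1}{11088}$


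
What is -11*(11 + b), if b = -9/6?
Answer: -209/2 ≈ -104.50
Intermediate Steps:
b = -3/2 (b = -9*1/6 = -3/2 ≈ -1.5000)
-11*(11 + b) = -11*(11 - 3/2) = -11*19/2 = -209/2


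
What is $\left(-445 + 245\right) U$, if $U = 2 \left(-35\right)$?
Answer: $14000$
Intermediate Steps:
$U = -70$
$\left(-445 + 245\right) U = \left(-445 + 245\right) \left(-70\right) = \left(-200\right) \left(-70\right) = 14000$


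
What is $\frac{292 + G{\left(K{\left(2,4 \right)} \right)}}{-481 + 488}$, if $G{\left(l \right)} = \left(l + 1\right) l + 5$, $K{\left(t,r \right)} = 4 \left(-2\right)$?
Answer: $\frac{353}{7} \approx 50.429$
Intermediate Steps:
$K{\left(t,r \right)} = -8$
$G{\left(l \right)} = 5 + l \left(1 + l\right)$ ($G{\left(l \right)} = \left(1 + l\right) l + 5 = l \left(1 + l\right) + 5 = 5 + l \left(1 + l\right)$)
$\frac{292 + G{\left(K{\left(2,4 \right)} \right)}}{-481 + 488} = \frac{292 + \left(5 - 8 + \left(-8\right)^{2}\right)}{-481 + 488} = \frac{292 + \left(5 - 8 + 64\right)}{7} = \left(292 + 61\right) \frac{1}{7} = 353 \cdot \frac{1}{7} = \frac{353}{7}$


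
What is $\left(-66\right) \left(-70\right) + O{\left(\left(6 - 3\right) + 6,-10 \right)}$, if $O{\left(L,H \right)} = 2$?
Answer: $4622$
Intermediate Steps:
$\left(-66\right) \left(-70\right) + O{\left(\left(6 - 3\right) + 6,-10 \right)} = \left(-66\right) \left(-70\right) + 2 = 4620 + 2 = 4622$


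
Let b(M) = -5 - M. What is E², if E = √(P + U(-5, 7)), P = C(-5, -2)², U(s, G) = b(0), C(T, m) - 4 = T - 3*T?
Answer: 191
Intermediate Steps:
C(T, m) = 4 - 2*T (C(T, m) = 4 + (T - 3*T) = 4 - 2*T)
U(s, G) = -5 (U(s, G) = -5 - 1*0 = -5 + 0 = -5)
P = 196 (P = (4 - 2*(-5))² = (4 + 10)² = 14² = 196)
E = √191 (E = √(196 - 5) = √191 ≈ 13.820)
E² = (√191)² = 191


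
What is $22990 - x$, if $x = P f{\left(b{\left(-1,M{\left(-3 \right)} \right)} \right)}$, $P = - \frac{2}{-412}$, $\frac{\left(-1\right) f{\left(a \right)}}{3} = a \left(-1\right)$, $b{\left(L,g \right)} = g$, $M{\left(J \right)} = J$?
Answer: $\frac{4735949}{206} \approx 22990.0$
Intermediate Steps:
$f{\left(a \right)} = 3 a$ ($f{\left(a \right)} = - 3 a \left(-1\right) = - 3 \left(- a\right) = 3 a$)
$P = \frac{1}{206}$ ($P = \left(-2\right) \left(- \frac{1}{412}\right) = \frac{1}{206} \approx 0.0048544$)
$x = - \frac{9}{206}$ ($x = \frac{3 \left(-3\right)}{206} = \frac{1}{206} \left(-9\right) = - \frac{9}{206} \approx -0.043689$)
$22990 - x = 22990 - - \frac{9}{206} = 22990 + \frac{9}{206} = \frac{4735949}{206}$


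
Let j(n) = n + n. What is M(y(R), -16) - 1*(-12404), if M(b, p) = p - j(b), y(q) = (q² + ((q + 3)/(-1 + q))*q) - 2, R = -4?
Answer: 61808/5 ≈ 12362.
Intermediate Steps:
j(n) = 2*n
y(q) = -2 + q² + q*(3 + q)/(-1 + q) (y(q) = (q² + ((3 + q)/(-1 + q))*q) - 2 = (q² + q*(3 + q)/(-1 + q)) - 2 = -2 + q² + q*(3 + q)/(-1 + q))
M(b, p) = p - 2*b
M(y(R), -16) - 1*(-12404) = (-16 - 2*(2 - 4 + (-4)³)/(-1 - 4)) - 1*(-12404) = (-16 - 2*(2 - 4 - 64)/(-5)) + 12404 = (-16 - (-2)*(-66)/5) + 12404 = (-16 - 2*66/5) + 12404 = (-16 - 132/5) + 12404 = -212/5 + 12404 = 61808/5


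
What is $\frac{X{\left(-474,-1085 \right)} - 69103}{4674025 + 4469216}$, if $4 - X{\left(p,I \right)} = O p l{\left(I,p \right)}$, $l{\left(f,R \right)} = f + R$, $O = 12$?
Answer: $- \frac{2978897}{3047747} \approx -0.97741$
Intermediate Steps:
$l{\left(f,R \right)} = R + f$
$X{\left(p,I \right)} = 4 - 12 p \left(I + p\right)$ ($X{\left(p,I \right)} = 4 - 12 p \left(p + I\right) = 4 - 12 p \left(I + p\right)$)
$\frac{X{\left(-474,-1085 \right)} - 69103}{4674025 + 4469216} = \frac{\left(4 - - 5688 \left(-1085 - 474\right)\right) - 69103}{4674025 + 4469216} = \frac{\left(4 - \left(-5688\right) \left(-1559\right)\right) - 69103}{9143241} = \left(\left(4 - 8867592\right) - 69103\right) \frac{1}{9143241} = \left(-8867588 - 69103\right) \frac{1}{9143241} = \left(-8936691\right) \frac{1}{9143241} = - \frac{2978897}{3047747}$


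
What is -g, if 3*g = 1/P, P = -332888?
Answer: 1/998664 ≈ 1.0013e-6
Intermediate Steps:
g = -1/998664 (g = (⅓)/(-332888) = (⅓)*(-1/332888) = -1/998664 ≈ -1.0013e-6)
-g = -1*(-1/998664) = 1/998664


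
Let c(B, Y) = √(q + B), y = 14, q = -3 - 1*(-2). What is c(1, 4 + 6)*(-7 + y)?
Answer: 0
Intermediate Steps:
q = -1 (q = -3 + 2 = -1)
c(B, Y) = √(-1 + B)
c(1, 4 + 6)*(-7 + y) = √(-1 + 1)*(-7 + 14) = √0*7 = 0*7 = 0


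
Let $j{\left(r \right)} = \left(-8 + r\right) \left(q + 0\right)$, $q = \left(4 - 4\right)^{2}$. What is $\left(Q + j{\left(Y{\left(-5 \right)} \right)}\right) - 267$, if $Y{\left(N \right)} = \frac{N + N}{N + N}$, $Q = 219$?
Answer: $-48$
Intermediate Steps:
$Y{\left(N \right)} = 1$ ($Y{\left(N \right)} = \frac{2 N}{2 N} = 2 N \frac{1}{2 N} = 1$)
$q = 0$ ($q = 0^{2} = 0$)
$j{\left(r \right)} = 0$ ($j{\left(r \right)} = \left(-8 + r\right) \left(0 + 0\right) = \left(-8 + r\right) 0 = 0$)
$\left(Q + j{\left(Y{\left(-5 \right)} \right)}\right) - 267 = \left(219 + 0\right) - 267 = 219 - 267 = -48$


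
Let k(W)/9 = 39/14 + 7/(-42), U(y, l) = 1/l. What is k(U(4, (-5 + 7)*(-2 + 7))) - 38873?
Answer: -271946/7 ≈ -38849.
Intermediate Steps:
k(W) = 165/7 (k(W) = 9*(39/14 + 7/(-42)) = 9*(39*(1/14) + 7*(-1/42)) = 9*(39/14 - ⅙) = 9*(55/21) = 165/7)
k(U(4, (-5 + 7)*(-2 + 7))) - 38873 = 165/7 - 38873 = -271946/7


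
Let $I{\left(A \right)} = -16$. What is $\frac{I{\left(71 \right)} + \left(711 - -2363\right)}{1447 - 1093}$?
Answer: $\frac{1529}{177} \approx 8.6384$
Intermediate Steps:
$\frac{I{\left(71 \right)} + \left(711 - -2363\right)}{1447 - 1093} = \frac{-16 + \left(711 - -2363\right)}{1447 - 1093} = \frac{-16 + \left(711 + 2363\right)}{354} = \left(-16 + 3074\right) \frac{1}{354} = 3058 \cdot \frac{1}{354} = \frac{1529}{177}$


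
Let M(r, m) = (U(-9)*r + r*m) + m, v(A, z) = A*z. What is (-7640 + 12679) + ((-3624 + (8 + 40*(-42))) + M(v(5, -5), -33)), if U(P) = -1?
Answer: 560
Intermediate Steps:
M(r, m) = m - r + m*r (M(r, m) = (-r + r*m) + m = (-r + m*r) + m = m - r + m*r)
(-7640 + 12679) + ((-3624 + (8 + 40*(-42))) + M(v(5, -5), -33)) = (-7640 + 12679) + ((-3624 + (8 + 40*(-42))) + (-33 - 5*(-5) - 165*(-5))) = 5039 + ((-3624 + (8 - 1680)) + (-33 - 1*(-25) - 33*(-25))) = 5039 + ((-3624 - 1672) + (-33 + 25 + 825)) = 5039 + (-5296 + 817) = 5039 - 4479 = 560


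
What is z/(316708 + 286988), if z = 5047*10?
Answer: 25235/301848 ≈ 0.083602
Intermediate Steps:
z = 50470
z/(316708 + 286988) = 50470/(316708 + 286988) = 50470/603696 = 50470*(1/603696) = 25235/301848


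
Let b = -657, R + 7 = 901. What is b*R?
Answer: -587358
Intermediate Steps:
R = 894 (R = -7 + 901 = 894)
b*R = -657*894 = -587358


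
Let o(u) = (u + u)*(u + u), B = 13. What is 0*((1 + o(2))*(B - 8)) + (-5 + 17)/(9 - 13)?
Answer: -3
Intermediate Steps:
o(u) = 4*u**2 (o(u) = (2*u)*(2*u) = 4*u**2)
0*((1 + o(2))*(B - 8)) + (-5 + 17)/(9 - 13) = 0*((1 + 4*2**2)*(13 - 8)) + (-5 + 17)/(9 - 13) = 0*((1 + 4*4)*5) + 12/(-4) = 0*((1 + 16)*5) + 12*(-1/4) = 0*(17*5) - 3 = 0*85 - 3 = 0 - 3 = -3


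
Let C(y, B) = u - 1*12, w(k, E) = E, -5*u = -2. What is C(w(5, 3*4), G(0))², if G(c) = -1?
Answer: 3364/25 ≈ 134.56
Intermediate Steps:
u = ⅖ (u = -⅕*(-2) = ⅖ ≈ 0.40000)
C(y, B) = -58/5 (C(y, B) = ⅖ - 1*12 = ⅖ - 12 = -58/5)
C(w(5, 3*4), G(0))² = (-58/5)² = 3364/25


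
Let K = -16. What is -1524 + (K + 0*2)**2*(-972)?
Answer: -250356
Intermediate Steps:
-1524 + (K + 0*2)**2*(-972) = -1524 + (-16 + 0*2)**2*(-972) = -1524 + (-16 + 0)**2*(-972) = -1524 + (-16)**2*(-972) = -1524 + 256*(-972) = -1524 - 248832 = -250356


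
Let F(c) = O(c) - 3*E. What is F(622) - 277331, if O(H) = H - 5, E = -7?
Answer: -276693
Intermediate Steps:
O(H) = -5 + H
F(c) = 16 + c (F(c) = (-5 + c) - 3*(-7) = (-5 + c) + 21 = 16 + c)
F(622) - 277331 = (16 + 622) - 277331 = 638 - 277331 = -276693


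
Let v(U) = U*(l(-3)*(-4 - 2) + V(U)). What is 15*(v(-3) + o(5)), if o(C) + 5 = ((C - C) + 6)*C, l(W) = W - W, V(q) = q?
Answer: 510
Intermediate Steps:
l(W) = 0
o(C) = -5 + 6*C (o(C) = -5 + ((C - C) + 6)*C = -5 + (0 + 6)*C = -5 + 6*C)
v(U) = U² (v(U) = U*(0*(-4 - 2) + U) = U*(0*(-6) + U) = U*(0 + U) = U*U = U²)
15*(v(-3) + o(5)) = 15*((-3)² + (-5 + 6*5)) = 15*(9 + (-5 + 30)) = 15*(9 + 25) = 15*34 = 510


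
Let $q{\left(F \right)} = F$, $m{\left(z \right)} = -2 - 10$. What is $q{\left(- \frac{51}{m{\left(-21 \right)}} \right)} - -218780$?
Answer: $\frac{875137}{4} \approx 2.1878 \cdot 10^{5}$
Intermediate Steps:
$m{\left(z \right)} = -12$
$q{\left(- \frac{51}{m{\left(-21 \right)}} \right)} - -218780 = - \frac{51}{-12} - -218780 = \left(-51\right) \left(- \frac{1}{12}\right) + 218780 = \frac{17}{4} + 218780 = \frac{875137}{4}$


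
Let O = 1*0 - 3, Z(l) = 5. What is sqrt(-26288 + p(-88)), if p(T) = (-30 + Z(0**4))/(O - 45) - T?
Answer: 5*I*sqrt(150909)/12 ≈ 161.86*I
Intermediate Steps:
O = -3 (O = 0 - 3 = -3)
p(T) = 25/48 - T (p(T) = (-30 + 5)/(-3 - 45) - T = -25/(-48) - T = -25*(-1/48) - T = 25/48 - T)
sqrt(-26288 + p(-88)) = sqrt(-26288 + (25/48 - 1*(-88))) = sqrt(-26288 + (25/48 + 88)) = sqrt(-26288 + 4249/48) = sqrt(-1257575/48) = 5*I*sqrt(150909)/12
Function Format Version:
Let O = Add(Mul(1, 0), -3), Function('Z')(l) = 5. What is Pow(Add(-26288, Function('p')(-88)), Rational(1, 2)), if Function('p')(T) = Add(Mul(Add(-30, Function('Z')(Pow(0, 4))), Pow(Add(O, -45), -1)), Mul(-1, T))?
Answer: Mul(Rational(5, 12), I, Pow(150909, Rational(1, 2))) ≈ Mul(161.86, I)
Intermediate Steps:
O = -3 (O = Add(0, -3) = -3)
Function('p')(T) = Add(Rational(25, 48), Mul(-1, T)) (Function('p')(T) = Add(Mul(Add(-30, 5), Pow(Add(-3, -45), -1)), Mul(-1, T)) = Add(Mul(-25, Pow(-48, -1)), Mul(-1, T)) = Add(Mul(-25, Rational(-1, 48)), Mul(-1, T)) = Add(Rational(25, 48), Mul(-1, T)))
Pow(Add(-26288, Function('p')(-88)), Rational(1, 2)) = Pow(Add(-26288, Add(Rational(25, 48), Mul(-1, -88))), Rational(1, 2)) = Pow(Add(-26288, Add(Rational(25, 48), 88)), Rational(1, 2)) = Pow(Add(-26288, Rational(4249, 48)), Rational(1, 2)) = Pow(Rational(-1257575, 48), Rational(1, 2)) = Mul(Rational(5, 12), I, Pow(150909, Rational(1, 2)))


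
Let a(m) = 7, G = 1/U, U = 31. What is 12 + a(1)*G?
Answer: 379/31 ≈ 12.226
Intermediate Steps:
G = 1/31 ≈ 0.032258
12 + a(1)*G = 12 + 7*(1/31) = 12 + 7/31 = 379/31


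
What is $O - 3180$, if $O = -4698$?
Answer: $-7878$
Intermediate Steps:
$O - 3180 = -4698 - 3180 = -7878$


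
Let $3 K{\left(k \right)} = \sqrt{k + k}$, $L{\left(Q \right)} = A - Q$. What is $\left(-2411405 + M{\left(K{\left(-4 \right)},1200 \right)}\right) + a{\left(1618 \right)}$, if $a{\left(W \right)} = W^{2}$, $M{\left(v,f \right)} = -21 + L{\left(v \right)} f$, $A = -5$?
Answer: $200498 - 800 i \sqrt{2} \approx 2.005 \cdot 10^{5} - 1131.4 i$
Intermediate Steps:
$L{\left(Q \right)} = -5 - Q$
$K{\left(k \right)} = \frac{\sqrt{2} \sqrt{k}}{3}$ ($K{\left(k \right)} = \frac{\sqrt{k + k}}{3} = \frac{\sqrt{2 k}}{3} = \frac{\sqrt{2} \sqrt{k}}{3}$)
$M{\left(v,f \right)} = -21 + f \left(-5 - v\right)$ ($M{\left(v,f \right)} = -21 + \left(-5 - v\right) f = -21 + f \left(-5 - v\right)$)
$\left(-2411405 + M{\left(K{\left(-4 \right)},1200 \right)}\right) + a{\left(1618 \right)} = \left(-2411405 - \left(21 + 1200 \left(5 + \frac{\sqrt{2} \sqrt{-4}}{3}\right)\right)\right) + 1618^{2} = \left(-2411405 - \left(21 + 1200 \left(5 + \frac{\sqrt{2} \cdot 2 i}{3}\right)\right)\right) + 2617924 = \left(-2411405 - \left(21 + 1200 \left(5 + \frac{2 i \sqrt{2}}{3}\right)\right)\right) + 2617924 = \left(-2411405 - \left(6021 + 800 i \sqrt{2}\right)\right) + 2617924 = \left(-2417426 - 800 i \sqrt{2}\right) + 2617924 = 200498 - 800 i \sqrt{2}$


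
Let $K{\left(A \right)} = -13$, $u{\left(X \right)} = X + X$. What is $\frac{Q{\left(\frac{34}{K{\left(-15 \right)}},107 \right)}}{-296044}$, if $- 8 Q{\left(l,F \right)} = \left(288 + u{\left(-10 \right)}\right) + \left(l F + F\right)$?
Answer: $\frac{1237}{30788576} \approx 4.0177 \cdot 10^{-5}$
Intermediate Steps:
$u{\left(X \right)} = 2 X$
$Q{\left(l,F \right)} = - \frac{67}{2} - \frac{F}{8} - \frac{F l}{8}$ ($Q{\left(l,F \right)} = - \frac{\left(288 + 2 \left(-10\right)\right) + \left(l F + F\right)}{8} = - \frac{\left(288 - 20\right) + \left(F l + F\right)}{8} = - \frac{268 + \left(F + F l\right)}{8} = - \frac{268 + F + F l}{8} = - \frac{67}{2} - \frac{F}{8} - \frac{F l}{8}$)
$\frac{Q{\left(\frac{34}{K{\left(-15 \right)}},107 \right)}}{-296044} = \frac{- \frac{67}{2} - \frac{107}{8} - \frac{107 \frac{34}{-13}}{8}}{-296044} = \left(- \frac{67}{2} - \frac{107}{8} - \frac{107 \cdot 34 \left(- \frac{1}{13}\right)}{8}\right) \left(- \frac{1}{296044}\right) = \left(- \frac{67}{2} - \frac{107}{8} - \frac{107}{8} \left(- \frac{34}{13}\right)\right) \left(- \frac{1}{296044}\right) = \left(- \frac{67}{2} - \frac{107}{8} + \frac{1819}{52}\right) \left(- \frac{1}{296044}\right) = \left(- \frac{1237}{104}\right) \left(- \frac{1}{296044}\right) = \frac{1237}{30788576}$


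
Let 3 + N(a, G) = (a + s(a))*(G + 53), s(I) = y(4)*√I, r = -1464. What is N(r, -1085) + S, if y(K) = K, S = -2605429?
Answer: -1094584 - 8256*I*√366 ≈ -1.0946e+6 - 1.5795e+5*I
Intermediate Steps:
s(I) = 4*√I
N(a, G) = -3 + (53 + G)*(a + 4*√a) (N(a, G) = -3 + (a + 4*√a)*(G + 53) = -3 + (a + 4*√a)*(53 + G) = -3 + (53 + G)*(a + 4*√a))
N(r, -1085) + S = (-3 + 53*(-1464) + 212*√(-1464) - 1085*(-1464) + 4*(-1085)*√(-1464)) - 2605429 = (-3 - 77592 + 212*(2*I*√366) + 1588440 + 4*(-1085)*(2*I*√366)) - 2605429 = (-3 - 77592 + 424*I*√366 + 1588440 - 8680*I*√366) - 2605429 = (1510845 - 8256*I*√366) - 2605429 = -1094584 - 8256*I*√366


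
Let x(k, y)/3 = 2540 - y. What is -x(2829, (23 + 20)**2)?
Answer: -2073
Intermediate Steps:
x(k, y) = 7620 - 3*y (x(k, y) = 3*(2540 - y) = 7620 - 3*y)
-x(2829, (23 + 20)**2) = -(7620 - 3*(23 + 20)**2) = -(7620 - 3*43**2) = -(7620 - 3*1849) = -(7620 - 5547) = -1*2073 = -2073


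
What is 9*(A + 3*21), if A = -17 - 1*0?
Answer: 414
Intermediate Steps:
A = -17 (A = -17 + 0 = -17)
9*(A + 3*21) = 9*(-17 + 3*21) = 9*(-17 + 63) = 9*46 = 414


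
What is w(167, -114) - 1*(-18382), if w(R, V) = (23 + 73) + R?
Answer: 18645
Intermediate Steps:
w(R, V) = 96 + R
w(167, -114) - 1*(-18382) = (96 + 167) - 1*(-18382) = 263 + 18382 = 18645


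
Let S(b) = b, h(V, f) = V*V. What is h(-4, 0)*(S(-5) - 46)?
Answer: -816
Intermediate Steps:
h(V, f) = V²
h(-4, 0)*(S(-5) - 46) = (-4)²*(-5 - 46) = 16*(-51) = -816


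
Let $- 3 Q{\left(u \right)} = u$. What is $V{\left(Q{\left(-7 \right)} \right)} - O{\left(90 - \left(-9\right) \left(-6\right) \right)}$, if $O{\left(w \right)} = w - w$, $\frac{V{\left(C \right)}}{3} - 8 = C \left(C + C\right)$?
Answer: $\frac{170}{3} \approx 56.667$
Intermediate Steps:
$Q{\left(u \right)} = - \frac{u}{3}$
$V{\left(C \right)} = 24 + 6 C^{2}$ ($V{\left(C \right)} = 24 + 3 C \left(C + C\right) = 24 + 3 C 2 C = 24 + 3 \cdot 2 C^{2} = 24 + 6 C^{2}$)
$O{\left(w \right)} = 0$
$V{\left(Q{\left(-7 \right)} \right)} - O{\left(90 - \left(-9\right) \left(-6\right) \right)} = \left(24 + 6 \left(\left(- \frac{1}{3}\right) \left(-7\right)\right)^{2}\right) - 0 = \left(24 + 6 \left(\frac{7}{3}\right)^{2}\right) + 0 = \left(24 + 6 \cdot \frac{49}{9}\right) + 0 = \left(24 + \frac{98}{3}\right) + 0 = \frac{170}{3} + 0 = \frac{170}{3}$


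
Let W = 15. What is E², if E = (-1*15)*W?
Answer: 50625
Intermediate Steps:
E = -225 (E = -1*15*15 = -15*15 = -225)
E² = (-225)² = 50625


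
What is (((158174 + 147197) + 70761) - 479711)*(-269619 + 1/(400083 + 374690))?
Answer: 21636982061998394/774773 ≈ 2.7927e+10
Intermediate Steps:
(((158174 + 147197) + 70761) - 479711)*(-269619 + 1/(400083 + 374690)) = ((305371 + 70761) - 479711)*(-269619 + 1/774773) = (376132 - 479711)*(-269619 + 1/774773) = -103579*(-208893521486/774773) = 21636982061998394/774773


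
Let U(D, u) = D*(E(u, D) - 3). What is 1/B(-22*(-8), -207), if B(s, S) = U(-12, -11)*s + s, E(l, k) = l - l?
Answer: 1/6512 ≈ 0.00015356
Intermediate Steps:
E(l, k) = 0
U(D, u) = -3*D (U(D, u) = D*(0 - 3) = D*(-3) = -3*D)
B(s, S) = 37*s (B(s, S) = (-3*(-12))*s + s = 36*s + s = 37*s)
1/B(-22*(-8), -207) = 1/(37*(-22*(-8))) = 1/(37*176) = 1/6512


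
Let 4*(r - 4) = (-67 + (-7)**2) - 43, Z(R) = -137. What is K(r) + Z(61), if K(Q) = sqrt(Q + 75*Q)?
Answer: -137 + 3*I*sqrt(95) ≈ -137.0 + 29.24*I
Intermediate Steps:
r = -45/4 (r = 4 + ((-67 + (-7)**2) - 43)/4 = 4 + ((-67 + 49) - 43)/4 = 4 + (-18 - 43)/4 = 4 + (1/4)*(-61) = 4 - 61/4 = -45/4 ≈ -11.250)
K(Q) = 2*sqrt(19)*sqrt(Q) (K(Q) = sqrt(76*Q) = 2*sqrt(19)*sqrt(Q))
K(r) + Z(61) = 2*sqrt(19)*sqrt(-45/4) - 137 = 2*sqrt(19)*(3*I*sqrt(5)/2) - 137 = 3*I*sqrt(95) - 137 = -137 + 3*I*sqrt(95)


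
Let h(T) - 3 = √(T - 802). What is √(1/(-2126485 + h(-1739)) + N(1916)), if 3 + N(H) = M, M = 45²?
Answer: √((4299746603 - 22242*I*√21)/(2126482 - 11*I*√21)) ≈ 44.967 - 0.e-13*I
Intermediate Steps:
M = 2025
N(H) = 2022 (N(H) = -3 + 2025 = 2022)
h(T) = 3 + √(-802 + T) (h(T) = 3 + √(T - 802) = 3 + √(-802 + T))
√(1/(-2126485 + h(-1739)) + N(1916)) = √(1/(-2126485 + (3 + √(-802 - 1739))) + 2022) = √(1/(-2126485 + (3 + √(-2541))) + 2022) = √(1/(-2126485 + (3 + 11*I*√21)) + 2022) = √(1/(-2126482 + 11*I*√21) + 2022) = √(2022 + 1/(-2126482 + 11*I*√21))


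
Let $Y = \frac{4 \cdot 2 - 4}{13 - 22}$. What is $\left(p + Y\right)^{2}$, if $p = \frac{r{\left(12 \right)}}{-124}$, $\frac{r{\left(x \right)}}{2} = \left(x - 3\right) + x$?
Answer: $\frac{190969}{311364} \approx 0.61333$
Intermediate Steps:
$r{\left(x \right)} = -6 + 4 x$ ($r{\left(x \right)} = 2 \left(\left(x - 3\right) + x\right) = 2 \left(\left(-3 + x\right) + x\right) = 2 \left(-3 + 2 x\right) = -6 + 4 x$)
$p = - \frac{21}{62}$ ($p = \frac{-6 + 4 \cdot 12}{-124} = \left(-6 + 48\right) \left(- \frac{1}{124}\right) = 42 \left(- \frac{1}{124}\right) = - \frac{21}{62} \approx -0.33871$)
$Y = - \frac{4}{9}$ ($Y = \frac{8 - 4}{13 - 22} = \frac{4}{-9} = 4 \left(- \frac{1}{9}\right) = - \frac{4}{9} \approx -0.44444$)
$\left(p + Y\right)^{2} = \left(- \frac{21}{62} - \frac{4}{9}\right)^{2} = \left(- \frac{437}{558}\right)^{2} = \frac{190969}{311364}$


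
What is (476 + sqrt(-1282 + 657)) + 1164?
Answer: 1640 + 25*I ≈ 1640.0 + 25.0*I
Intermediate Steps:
(476 + sqrt(-1282 + 657)) + 1164 = (476 + sqrt(-625)) + 1164 = (476 + 25*I) + 1164 = 1640 + 25*I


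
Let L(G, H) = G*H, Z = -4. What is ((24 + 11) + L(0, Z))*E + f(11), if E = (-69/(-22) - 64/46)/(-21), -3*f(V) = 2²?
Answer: -6439/1518 ≈ -4.2418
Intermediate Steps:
f(V) = -4/3 (f(V) = -⅓*2² = -⅓*4 = -4/3)
E = -883/10626 (E = (-69*(-1/22) - 64*1/46)*(-1/21) = (69/22 - 32/23)*(-1/21) = (883/506)*(-1/21) = -883/10626 ≈ -0.083098)
((24 + 11) + L(0, Z))*E + f(11) = ((24 + 11) + 0*(-4))*(-883/10626) - 4/3 = (35 + 0)*(-883/10626) - 4/3 = 35*(-883/10626) - 4/3 = -4415/1518 - 4/3 = -6439/1518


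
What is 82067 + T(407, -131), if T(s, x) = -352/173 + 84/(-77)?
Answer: 156167553/1903 ≈ 82064.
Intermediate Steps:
T(s, x) = -5948/1903 (T(s, x) = -352*1/173 + 84*(-1/77) = -352/173 - 12/11 = -5948/1903)
82067 + T(407, -131) = 82067 - 5948/1903 = 156167553/1903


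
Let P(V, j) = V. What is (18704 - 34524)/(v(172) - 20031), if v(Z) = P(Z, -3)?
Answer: 2260/2837 ≈ 0.79662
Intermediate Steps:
v(Z) = Z
(18704 - 34524)/(v(172) - 20031) = (18704 - 34524)/(172 - 20031) = -15820/(-19859) = -15820*(-1/19859) = 2260/2837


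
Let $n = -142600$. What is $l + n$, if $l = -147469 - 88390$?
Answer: $-378459$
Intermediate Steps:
$l = -235859$ ($l = -147469 - 88390 = -235859$)
$l + n = -235859 - 142600 = -378459$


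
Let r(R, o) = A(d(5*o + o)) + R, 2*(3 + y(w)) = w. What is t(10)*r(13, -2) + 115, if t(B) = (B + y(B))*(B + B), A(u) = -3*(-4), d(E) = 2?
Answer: 6115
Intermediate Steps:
A(u) = 12
y(w) = -3 + w/2
r(R, o) = 12 + R
t(B) = 2*B*(-3 + 3*B/2) (t(B) = (B + (-3 + B/2))*(B + B) = (-3 + 3*B/2)*(2*B) = 2*B*(-3 + 3*B/2))
t(10)*r(13, -2) + 115 = (3*10*(-2 + 10))*(12 + 13) + 115 = (3*10*8)*25 + 115 = 240*25 + 115 = 6000 + 115 = 6115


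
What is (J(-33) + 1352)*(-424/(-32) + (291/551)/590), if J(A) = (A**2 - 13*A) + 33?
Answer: 25010700701/650180 ≈ 38467.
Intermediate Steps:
J(A) = 33 + A**2 - 13*A
(J(-33) + 1352)*(-424/(-32) + (291/551)/590) = ((33 + (-33)**2 - 13*(-33)) + 1352)*(-424/(-32) + (291/551)/590) = ((33 + 1089 + 429) + 1352)*(-424*(-1/32) + (291*(1/551))*(1/590)) = (1551 + 1352)*(53/4 + (291/551)*(1/590)) = 2903*(53/4 + 291/325090) = 2903*(8615467/650180) = 25010700701/650180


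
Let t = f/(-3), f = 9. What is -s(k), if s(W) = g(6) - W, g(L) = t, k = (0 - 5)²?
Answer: 28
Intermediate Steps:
t = -3 (t = 9/(-3) = 9*(-⅓) = -3)
k = 25 (k = (-5)² = 25)
g(L) = -3
s(W) = -3 - W
-s(k) = -(-3 - 1*25) = -(-3 - 25) = -1*(-28) = 28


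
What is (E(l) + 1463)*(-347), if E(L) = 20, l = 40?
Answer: -514601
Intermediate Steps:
(E(l) + 1463)*(-347) = (20 + 1463)*(-347) = 1483*(-347) = -514601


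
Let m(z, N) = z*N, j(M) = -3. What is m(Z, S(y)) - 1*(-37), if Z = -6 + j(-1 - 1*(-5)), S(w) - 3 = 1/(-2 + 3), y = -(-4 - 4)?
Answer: 1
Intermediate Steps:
y = 8 (y = -1*(-8) = 8)
S(w) = 4 (S(w) = 3 + 1/(-2 + 3) = 3 + 1/1 = 3 + 1 = 4)
Z = -9 (Z = -6 - 3 = -9)
m(z, N) = N*z
m(Z, S(y)) - 1*(-37) = 4*(-9) - 1*(-37) = -36 + 37 = 1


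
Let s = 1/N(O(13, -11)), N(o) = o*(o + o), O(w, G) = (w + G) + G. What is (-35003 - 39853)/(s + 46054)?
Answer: -12126672/7460749 ≈ -1.6254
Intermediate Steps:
O(w, G) = w + 2*G (O(w, G) = (G + w) + G = w + 2*G)
N(o) = 2*o² (N(o) = o*(2*o) = 2*o²)
s = 1/162 (s = 1/(2*(13 + 2*(-11))²) = 1/(2*(13 - 22)²) = 1/(2*(-9)²) = 1/(2*81) = 1/162 ≈ 0.0061728)
(-35003 - 39853)/(s + 46054) = (-35003 - 39853)/(1/162 + 46054) = -74856/7460749/162 = -74856*162/7460749 = -12126672/7460749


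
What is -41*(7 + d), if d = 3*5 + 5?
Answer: -1107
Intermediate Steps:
d = 20 (d = 15 + 5 = 20)
-41*(7 + d) = -41*(7 + 20) = -41*27 = -1107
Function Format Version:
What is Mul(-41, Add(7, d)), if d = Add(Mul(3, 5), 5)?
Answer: -1107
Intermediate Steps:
d = 20 (d = Add(15, 5) = 20)
Mul(-41, Add(7, d)) = Mul(-41, Add(7, 20)) = Mul(-41, 27) = -1107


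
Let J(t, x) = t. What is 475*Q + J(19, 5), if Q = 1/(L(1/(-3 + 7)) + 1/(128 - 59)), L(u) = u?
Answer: 132487/73 ≈ 1814.9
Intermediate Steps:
Q = 276/73 (Q = 1/(1/(-3 + 7) + 1/(128 - 59)) = 1/(1/4 + 1/69) = 1/(¼ + 1/69) = 1/(73/276) = 276/73 ≈ 3.7808)
475*Q + J(19, 5) = 475*(276/73) + 19 = 131100/73 + 19 = 132487/73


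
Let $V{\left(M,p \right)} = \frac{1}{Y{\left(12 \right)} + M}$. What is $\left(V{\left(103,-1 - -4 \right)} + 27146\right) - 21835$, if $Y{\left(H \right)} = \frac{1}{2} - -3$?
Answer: $\frac{1131245}{213} \approx 5311.0$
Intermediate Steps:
$Y{\left(H \right)} = \frac{7}{2}$ ($Y{\left(H \right)} = \frac{1}{2} + 3 = \frac{7}{2}$)
$V{\left(M,p \right)} = \frac{1}{\frac{7}{2} + M}$
$\left(V{\left(103,-1 - -4 \right)} + 27146\right) - 21835 = \left(\frac{2}{7 + 2 \cdot 103} + 27146\right) - 21835 = \left(\frac{2}{7 + 206} + 27146\right) - 21835 = \left(\frac{2}{213} + 27146\right) - 21835 = \frac{5782100}{213} - 21835 = \frac{1131245}{213}$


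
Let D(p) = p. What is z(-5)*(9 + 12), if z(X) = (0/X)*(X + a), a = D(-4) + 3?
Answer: 0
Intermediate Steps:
a = -1 (a = -4 + 3 = -1)
z(X) = 0 (z(X) = (0/X)*(X - 1) = 0*(-1 + X) = 0)
z(-5)*(9 + 12) = 0*(9 + 12) = 0*21 = 0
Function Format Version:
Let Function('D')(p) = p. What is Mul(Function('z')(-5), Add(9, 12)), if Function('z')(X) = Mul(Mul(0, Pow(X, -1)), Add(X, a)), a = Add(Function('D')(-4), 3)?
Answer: 0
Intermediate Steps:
a = -1 (a = Add(-4, 3) = -1)
Function('z')(X) = 0 (Function('z')(X) = Mul(Mul(0, Pow(X, -1)), Add(X, -1)) = Mul(0, Add(-1, X)) = 0)
Mul(Function('z')(-5), Add(9, 12)) = Mul(0, Add(9, 12)) = Mul(0, 21) = 0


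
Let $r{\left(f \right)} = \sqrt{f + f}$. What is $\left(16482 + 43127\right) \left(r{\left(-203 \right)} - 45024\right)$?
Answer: $-2683835616 + 59609 i \sqrt{406} \approx -2.6838 \cdot 10^{9} + 1.2011 \cdot 10^{6} i$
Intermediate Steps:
$r{\left(f \right)} = \sqrt{2} \sqrt{f}$ ($r{\left(f \right)} = \sqrt{2 f} = \sqrt{2} \sqrt{f}$)
$\left(16482 + 43127\right) \left(r{\left(-203 \right)} - 45024\right) = \left(16482 + 43127\right) \left(\sqrt{2} \sqrt{-203} - 45024\right) = 59609 \left(\sqrt{2} i \sqrt{203} - 45024\right) = 59609 \left(i \sqrt{406} - 45024\right) = 59609 \left(-45024 + i \sqrt{406}\right) = -2683835616 + 59609 i \sqrt{406}$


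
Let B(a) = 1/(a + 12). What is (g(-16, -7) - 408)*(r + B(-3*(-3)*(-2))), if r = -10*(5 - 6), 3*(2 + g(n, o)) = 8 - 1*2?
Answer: -4012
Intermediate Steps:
g(n, o) = 0 (g(n, o) = -2 + (8 - 1*2)/3 = -2 + (8 - 2)/3 = -2 + (1/3)*6 = -2 + 2 = 0)
B(a) = 1/(12 + a)
r = 10 (r = -10*(-1) = 10)
(g(-16, -7) - 408)*(r + B(-3*(-3)*(-2))) = (0 - 408)*(10 + 1/(12 - 3*(-3)*(-2))) = -408*(10 + 1/(12 + 9*(-2))) = -408*(10 + 1/(12 - 18)) = -408*(10 + 1/(-6)) = -408*(10 - 1/6) = -408*59/6 = -4012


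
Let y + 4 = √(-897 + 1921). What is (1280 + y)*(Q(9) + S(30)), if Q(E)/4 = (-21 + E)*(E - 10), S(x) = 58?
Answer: 138648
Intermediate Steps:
Q(E) = 4*(-21 + E)*(-10 + E) (Q(E) = 4*((-21 + E)*(E - 10)) = 4*((-21 + E)*(-10 + E)) = 4*(-21 + E)*(-10 + E))
y = 28 (y = -4 + √(-897 + 1921) = -4 + √1024 = -4 + 32 = 28)
(1280 + y)*(Q(9) + S(30)) = (1280 + 28)*((840 - 124*9 + 4*9²) + 58) = 1308*((840 - 1116 + 4*81) + 58) = 1308*((840 - 1116 + 324) + 58) = 1308*(48 + 58) = 1308*106 = 138648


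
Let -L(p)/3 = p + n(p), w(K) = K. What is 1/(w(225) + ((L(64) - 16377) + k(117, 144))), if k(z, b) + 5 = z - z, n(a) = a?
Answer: -1/16541 ≈ -6.0456e-5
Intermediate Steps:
k(z, b) = -5 (k(z, b) = -5 + (z - z) = -5 + 0 = -5)
L(p) = -6*p (L(p) = -3*(p + p) = -6*p)
1/(w(225) + ((L(64) - 16377) + k(117, 144))) = 1/(225 + ((-6*64 - 16377) - 5)) = 1/(225 + ((-384 - 16377) - 5)) = 1/(225 + (-16761 - 5)) = 1/(225 - 16766) = 1/(-16541) = -1/16541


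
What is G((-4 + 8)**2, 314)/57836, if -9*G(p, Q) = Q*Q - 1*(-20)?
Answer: -8218/43377 ≈ -0.18946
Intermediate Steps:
G(p, Q) = -20/9 - Q**2/9 (G(p, Q) = -(Q*Q - 1*(-20))/9 = -(Q**2 + 20)/9 = -(20 + Q**2)/9 = -20/9 - Q**2/9)
G((-4 + 8)**2, 314)/57836 = (-20/9 - 1/9*314**2)/57836 = (-20/9 - 1/9*98596)*(1/57836) = (-20/9 - 98596/9)*(1/57836) = -32872/3*1/57836 = -8218/43377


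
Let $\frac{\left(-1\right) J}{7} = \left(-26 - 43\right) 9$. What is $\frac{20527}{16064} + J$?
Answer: $\frac{69850735}{16064} \approx 4348.3$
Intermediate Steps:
$J = 4347$ ($J = - 7 \left(-26 - 43\right) 9 = - 7 \left(\left(-69\right) 9\right) = \left(-7\right) \left(-621\right) = 4347$)
$\frac{20527}{16064} + J = \frac{20527}{16064} + 4347 = \frac{69850735}{16064}$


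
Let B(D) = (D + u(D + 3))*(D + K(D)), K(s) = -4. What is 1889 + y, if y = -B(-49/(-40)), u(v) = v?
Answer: 1523299/800 ≈ 1904.1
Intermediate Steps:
B(D) = (-4 + D)*(3 + 2*D) (B(D) = (D + (D + 3))*(D - 4) = (D + (3 + D))*(-4 + D) = (3 + 2*D)*(-4 + D) = (-4 + D)*(3 + 2*D))
y = 12099/800 (y = -(-12 - (-245)/(-40) + 2*(-49/(-40))²) = -(-12 - (-245)*(-1)/40 + 2*(-49*(-1/40))²) = -(-12 - 5*49/40 + 2*(49/40)²) = -(-12 - 49/8 + 2*(2401/1600)) = -(-12 - 49/8 + 2401/800) = -1*(-12099/800) = 12099/800 ≈ 15.124)
1889 + y = 1889 + 12099/800 = 1523299/800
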